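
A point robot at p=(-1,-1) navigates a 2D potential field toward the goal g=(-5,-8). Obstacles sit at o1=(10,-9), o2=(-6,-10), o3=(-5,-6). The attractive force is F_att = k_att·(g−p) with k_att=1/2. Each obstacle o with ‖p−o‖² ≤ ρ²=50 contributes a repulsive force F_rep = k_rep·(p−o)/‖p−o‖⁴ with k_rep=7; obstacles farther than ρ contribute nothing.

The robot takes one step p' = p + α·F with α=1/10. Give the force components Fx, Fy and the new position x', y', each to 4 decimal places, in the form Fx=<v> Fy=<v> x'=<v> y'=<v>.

Fx=-1.9833 Fy=-3.4792 x'=-1.1983 y'=-1.3479

F_att = 1/2·(g−p) = 1/2·(-4,-7) = (-2.0000,-3.5000)
o1: d²=185 > ρ²=50 → inactive
o2: d²=106 > ρ²=50 → inactive
o3: d²=41 ≤ ρ²=50; F_rep = 7·(4,5)/41² = (0.0167,0.0208)
F = F_att + ΣF_rep = (-1.9833,-3.4792)
p' = p + 1/10·F = (-1.1983,-1.3479)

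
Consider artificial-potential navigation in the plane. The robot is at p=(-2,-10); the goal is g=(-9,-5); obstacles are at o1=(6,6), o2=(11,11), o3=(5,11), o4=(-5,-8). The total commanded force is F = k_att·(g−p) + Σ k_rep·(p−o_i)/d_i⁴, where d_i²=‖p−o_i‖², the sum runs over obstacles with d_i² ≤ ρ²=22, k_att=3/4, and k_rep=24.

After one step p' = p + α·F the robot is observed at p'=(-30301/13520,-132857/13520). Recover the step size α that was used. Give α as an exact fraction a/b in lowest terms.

α = 1/20

F_att = 3/4·(g−p) = 3/4·(-7,5) = (-5.2500,3.7500)
o1: d²=320 > ρ²=22 → inactive
o2: d²=610 > ρ²=22 → inactive
o3: d²=490 > ρ²=22 → inactive
o4: d²=13 ≤ ρ²=22; F_rep = 24·(3,-2)/13² = (0.4260,-0.2840)
F = F_att + ΣF_rep = (-4.8240,3.4660)
Δp = p'−p = (-0.2412,0.1733); α = Δx/Fx = (-3261/13520) / (-3261/676) = 1/20
check: Δy/Fy = (2343/13520) / (2343/676) = 1/20 ✓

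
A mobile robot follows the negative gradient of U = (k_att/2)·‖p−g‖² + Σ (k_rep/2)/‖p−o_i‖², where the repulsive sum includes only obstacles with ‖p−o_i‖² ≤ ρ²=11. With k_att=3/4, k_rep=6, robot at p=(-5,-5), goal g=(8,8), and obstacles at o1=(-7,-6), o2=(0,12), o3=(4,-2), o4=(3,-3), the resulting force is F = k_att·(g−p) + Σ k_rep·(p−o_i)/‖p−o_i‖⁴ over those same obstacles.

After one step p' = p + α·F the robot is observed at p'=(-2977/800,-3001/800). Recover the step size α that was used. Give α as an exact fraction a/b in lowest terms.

F_att = 3/4·(g−p) = 3/4·(13,13) = (9.7500,9.7500)
o1: d²=5 ≤ ρ²=11; F_rep = 6·(2,1)/5² = (0.4800,0.2400)
o2: d²=314 > ρ²=11 → inactive
o3: d²=90 > ρ²=11 → inactive
o4: d²=68 > ρ²=11 → inactive
F = F_att + ΣF_rep = (10.2300,9.9900)
Δp = p'−p = (1.2788,1.2488); α = Δx/Fx = (1023/800) / (1023/100) = 1/8
check: Δy/Fy = (999/800) / (999/100) = 1/8 ✓

α = 1/8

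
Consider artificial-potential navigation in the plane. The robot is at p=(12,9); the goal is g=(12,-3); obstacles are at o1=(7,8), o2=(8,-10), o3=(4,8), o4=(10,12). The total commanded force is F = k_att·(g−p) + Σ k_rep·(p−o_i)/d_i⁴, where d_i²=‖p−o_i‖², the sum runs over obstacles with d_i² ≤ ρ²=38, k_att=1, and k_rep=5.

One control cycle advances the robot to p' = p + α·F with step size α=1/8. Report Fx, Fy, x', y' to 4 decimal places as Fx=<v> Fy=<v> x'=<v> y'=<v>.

Fx=0.0962 Fy=-12.0814 x'=12.0120 y'=7.4898

F_att = 1·(g−p) = 1·(0,-12) = (0.0000,-12.0000)
o1: d²=26 ≤ ρ²=38; F_rep = 5·(5,1)/26² = (0.0370,0.0074)
o2: d²=377 > ρ²=38 → inactive
o3: d²=65 > ρ²=38 → inactive
o4: d²=13 ≤ ρ²=38; F_rep = 5·(2,-3)/13² = (0.0592,-0.0888)
F = F_att + ΣF_rep = (0.0962,-12.0814)
p' = p + 1/8·F = (12.0120,7.4898)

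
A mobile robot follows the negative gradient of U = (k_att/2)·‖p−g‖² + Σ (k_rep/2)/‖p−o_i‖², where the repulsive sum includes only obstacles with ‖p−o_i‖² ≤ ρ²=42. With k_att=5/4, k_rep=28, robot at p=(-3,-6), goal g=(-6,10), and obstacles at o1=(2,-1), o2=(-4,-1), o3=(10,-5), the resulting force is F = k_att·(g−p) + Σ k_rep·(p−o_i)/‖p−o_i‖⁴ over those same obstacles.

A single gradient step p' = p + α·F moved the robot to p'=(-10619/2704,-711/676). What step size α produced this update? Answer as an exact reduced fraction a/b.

F_att = 5/4·(g−p) = 5/4·(-3,16) = (-3.7500,20.0000)
o1: d²=50 > ρ²=42 → inactive
o2: d²=26 ≤ ρ²=42; F_rep = 28·(1,-5)/26² = (0.0414,-0.2071)
o3: d²=170 > ρ²=42 → inactive
F = F_att + ΣF_rep = (-3.7086,19.7929)
Δp = p'−p = (-0.9271,4.9482); α = Δx/Fx = (-2507/2704) / (-2507/676) = 1/4
check: Δy/Fy = (3345/676) / (3345/169) = 1/4 ✓

α = 1/4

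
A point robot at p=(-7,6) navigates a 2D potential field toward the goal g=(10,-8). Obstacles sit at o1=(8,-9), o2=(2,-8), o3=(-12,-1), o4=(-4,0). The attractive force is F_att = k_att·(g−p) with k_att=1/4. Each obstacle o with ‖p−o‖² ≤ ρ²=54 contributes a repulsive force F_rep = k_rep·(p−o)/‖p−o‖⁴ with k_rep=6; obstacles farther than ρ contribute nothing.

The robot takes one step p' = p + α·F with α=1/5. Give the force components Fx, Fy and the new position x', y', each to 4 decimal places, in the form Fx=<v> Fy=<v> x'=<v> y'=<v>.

Fx=4.2411 Fy=-3.4822 x'=-6.1518 y'=5.3036

F_att = 1/4·(g−p) = 1/4·(17,-14) = (4.2500,-3.5000)
o1: d²=450 > ρ²=54 → inactive
o2: d²=277 > ρ²=54 → inactive
o3: d²=74 > ρ²=54 → inactive
o4: d²=45 ≤ ρ²=54; F_rep = 6·(-3,6)/45² = (-0.0089,0.0178)
F = F_att + ΣF_rep = (4.2411,-3.4822)
p' = p + 1/5·F = (-6.1518,5.3036)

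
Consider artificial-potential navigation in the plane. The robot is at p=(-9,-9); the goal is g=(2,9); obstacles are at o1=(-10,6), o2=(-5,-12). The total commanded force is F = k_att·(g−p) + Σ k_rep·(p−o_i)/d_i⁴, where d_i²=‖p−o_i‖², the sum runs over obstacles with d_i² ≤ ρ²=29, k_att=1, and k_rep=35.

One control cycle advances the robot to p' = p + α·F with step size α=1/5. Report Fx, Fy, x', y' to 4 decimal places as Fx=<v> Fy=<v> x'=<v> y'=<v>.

F_att = 1·(g−p) = 1·(11,18) = (11.0000,18.0000)
o1: d²=226 > ρ²=29 → inactive
o2: d²=25 ≤ ρ²=29; F_rep = 35·(-4,3)/25² = (-0.2240,0.1680)
F = F_att + ΣF_rep = (10.7760,18.1680)
p' = p + 1/5·F = (-6.8448,-5.3664)

Fx=10.7760 Fy=18.1680 x'=-6.8448 y'=-5.3664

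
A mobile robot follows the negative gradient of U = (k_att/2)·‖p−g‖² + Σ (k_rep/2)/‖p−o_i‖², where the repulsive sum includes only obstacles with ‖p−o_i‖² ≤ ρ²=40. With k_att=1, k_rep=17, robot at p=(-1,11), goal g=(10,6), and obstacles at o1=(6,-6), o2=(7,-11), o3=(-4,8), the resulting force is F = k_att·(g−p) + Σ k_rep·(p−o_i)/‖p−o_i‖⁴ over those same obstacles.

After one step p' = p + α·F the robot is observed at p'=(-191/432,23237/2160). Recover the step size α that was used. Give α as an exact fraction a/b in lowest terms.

F_att = 1·(g−p) = 1·(11,-5) = (11.0000,-5.0000)
o1: d²=338 > ρ²=40 → inactive
o2: d²=548 > ρ²=40 → inactive
o3: d²=18 ≤ ρ²=40; F_rep = 17·(3,3)/18² = (0.1574,0.1574)
F = F_att + ΣF_rep = (11.1574,-4.8426)
Δp = p'−p = (0.5579,-0.2421); α = Δx/Fx = (241/432) / (1205/108) = 1/20
check: Δy/Fy = (-523/2160) / (-523/108) = 1/20 ✓

α = 1/20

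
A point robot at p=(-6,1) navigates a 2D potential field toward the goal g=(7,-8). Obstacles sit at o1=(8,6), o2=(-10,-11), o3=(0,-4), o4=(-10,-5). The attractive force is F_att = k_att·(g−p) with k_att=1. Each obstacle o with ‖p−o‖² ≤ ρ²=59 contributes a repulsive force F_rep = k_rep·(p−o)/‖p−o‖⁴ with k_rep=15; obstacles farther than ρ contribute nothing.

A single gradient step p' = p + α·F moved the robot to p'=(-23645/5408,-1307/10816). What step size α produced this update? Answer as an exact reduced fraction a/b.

F_att = 1·(g−p) = 1·(13,-9) = (13.0000,-9.0000)
o1: d²=221 > ρ²=59 → inactive
o2: d²=160 > ρ²=59 → inactive
o3: d²=61 > ρ²=59 → inactive
o4: d²=52 ≤ ρ²=59; F_rep = 15·(4,6)/52² = (0.0222,0.0333)
F = F_att + ΣF_rep = (13.0222,-8.9667)
Δp = p'−p = (1.6278,-1.1208); α = Δx/Fx = (8803/5408) / (8803/676) = 1/8
check: Δy/Fy = (-12123/10816) / (-12123/1352) = 1/8 ✓

α = 1/8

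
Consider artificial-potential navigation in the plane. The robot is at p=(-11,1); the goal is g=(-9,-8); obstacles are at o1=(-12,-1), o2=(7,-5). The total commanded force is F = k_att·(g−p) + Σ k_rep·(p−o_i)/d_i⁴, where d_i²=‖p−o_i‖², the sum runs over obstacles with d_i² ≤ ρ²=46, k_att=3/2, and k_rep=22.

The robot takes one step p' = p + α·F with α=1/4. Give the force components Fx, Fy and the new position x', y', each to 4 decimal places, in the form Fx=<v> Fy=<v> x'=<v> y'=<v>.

F_att = 3/2·(g−p) = 3/2·(2,-9) = (3.0000,-13.5000)
o1: d²=5 ≤ ρ²=46; F_rep = 22·(1,2)/5² = (0.8800,1.7600)
o2: d²=360 > ρ²=46 → inactive
F = F_att + ΣF_rep = (3.8800,-11.7400)
p' = p + 1/4·F = (-10.0300,-1.9350)

Fx=3.8800 Fy=-11.7400 x'=-10.0300 y'=-1.9350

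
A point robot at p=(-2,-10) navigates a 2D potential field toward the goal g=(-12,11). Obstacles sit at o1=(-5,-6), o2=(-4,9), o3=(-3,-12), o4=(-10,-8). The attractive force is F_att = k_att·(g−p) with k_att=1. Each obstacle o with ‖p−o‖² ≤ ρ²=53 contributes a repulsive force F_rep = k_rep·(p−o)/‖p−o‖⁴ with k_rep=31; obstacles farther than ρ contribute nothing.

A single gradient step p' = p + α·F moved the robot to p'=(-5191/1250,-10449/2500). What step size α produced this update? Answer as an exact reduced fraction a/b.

α = 1/4

F_att = 1·(g−p) = 1·(-10,21) = (-10.0000,21.0000)
o1: d²=25 ≤ ρ²=53; F_rep = 31·(3,-4)/25² = (0.1488,-0.1984)
o2: d²=365 > ρ²=53 → inactive
o3: d²=5 ≤ ρ²=53; F_rep = 31·(1,2)/5² = (1.2400,2.4800)
o4: d²=68 > ρ²=53 → inactive
F = F_att + ΣF_rep = (-8.6112,23.2816)
Δp = p'−p = (-2.1528,5.8204); α = Δx/Fx = (-2691/1250) / (-5382/625) = 1/4
check: Δy/Fy = (14551/2500) / (14551/625) = 1/4 ✓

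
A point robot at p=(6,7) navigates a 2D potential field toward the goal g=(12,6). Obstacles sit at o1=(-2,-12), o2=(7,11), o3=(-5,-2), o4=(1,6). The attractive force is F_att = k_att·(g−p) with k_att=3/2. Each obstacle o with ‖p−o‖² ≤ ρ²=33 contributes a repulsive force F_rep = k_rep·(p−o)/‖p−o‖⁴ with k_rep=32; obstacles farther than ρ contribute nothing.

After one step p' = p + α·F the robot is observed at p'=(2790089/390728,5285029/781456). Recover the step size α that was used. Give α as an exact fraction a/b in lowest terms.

α = 1/8

F_att = 3/2·(g−p) = 3/2·(6,-1) = (9.0000,-1.5000)
o1: d²=425 > ρ²=33 → inactive
o2: d²=17 ≤ ρ²=33; F_rep = 32·(-1,-4)/17² = (-0.1107,-0.4429)
o3: d²=202 > ρ²=33 → inactive
o4: d²=26 ≤ ρ²=33; F_rep = 32·(5,1)/26² = (0.2367,0.0473)
F = F_att + ΣF_rep = (9.1260,-1.8956)
Δp = p'−p = (1.1407,-0.2369); α = Δx/Fx = (445721/390728) / (445721/48841) = 1/8
check: Δy/Fy = (-185163/781456) / (-185163/97682) = 1/8 ✓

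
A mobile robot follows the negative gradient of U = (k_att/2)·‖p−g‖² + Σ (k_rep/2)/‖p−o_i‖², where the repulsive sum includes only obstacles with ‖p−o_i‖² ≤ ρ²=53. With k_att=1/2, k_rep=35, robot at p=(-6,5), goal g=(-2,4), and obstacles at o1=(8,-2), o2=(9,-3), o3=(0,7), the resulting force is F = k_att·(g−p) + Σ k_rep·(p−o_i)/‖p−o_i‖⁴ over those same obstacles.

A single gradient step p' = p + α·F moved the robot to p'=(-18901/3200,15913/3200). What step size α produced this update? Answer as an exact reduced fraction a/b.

F_att = 1/2·(g−p) = 1/2·(4,-1) = (2.0000,-0.5000)
o1: d²=245 > ρ²=53 → inactive
o2: d²=289 > ρ²=53 → inactive
o3: d²=40 ≤ ρ²=53; F_rep = 35·(-6,-2)/40² = (-0.1313,-0.0437)
F = F_att + ΣF_rep = (1.8687,-0.5437)
Δp = p'−p = (0.0934,-0.0272); α = Δx/Fx = (299/3200) / (299/160) = 1/20
check: Δy/Fy = (-87/3200) / (-87/160) = 1/20 ✓

α = 1/20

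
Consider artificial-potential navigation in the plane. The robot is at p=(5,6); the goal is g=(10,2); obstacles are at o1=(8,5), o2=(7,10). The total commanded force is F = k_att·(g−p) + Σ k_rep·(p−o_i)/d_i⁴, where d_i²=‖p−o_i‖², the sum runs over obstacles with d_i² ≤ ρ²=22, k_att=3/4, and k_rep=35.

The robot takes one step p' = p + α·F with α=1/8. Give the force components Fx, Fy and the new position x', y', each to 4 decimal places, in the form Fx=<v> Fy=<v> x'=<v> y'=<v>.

Fx=2.5250 Fy=-3.0000 x'=5.3156 y'=5.6250

F_att = 3/4·(g−p) = 3/4·(5,-4) = (3.7500,-3.0000)
o1: d²=10 ≤ ρ²=22; F_rep = 35·(-3,1)/10² = (-1.0500,0.3500)
o2: d²=20 ≤ ρ²=22; F_rep = 35·(-2,-4)/20² = (-0.1750,-0.3500)
F = F_att + ΣF_rep = (2.5250,-3.0000)
p' = p + 1/8·F = (5.3156,5.6250)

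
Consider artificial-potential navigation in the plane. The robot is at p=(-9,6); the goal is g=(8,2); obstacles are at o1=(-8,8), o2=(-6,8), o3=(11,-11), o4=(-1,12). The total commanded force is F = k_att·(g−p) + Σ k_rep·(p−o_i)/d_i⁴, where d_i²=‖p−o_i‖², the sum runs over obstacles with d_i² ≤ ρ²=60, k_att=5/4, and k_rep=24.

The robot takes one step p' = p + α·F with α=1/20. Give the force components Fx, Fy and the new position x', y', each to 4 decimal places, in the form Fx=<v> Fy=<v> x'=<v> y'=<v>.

F_att = 5/4·(g−p) = 5/4·(17,-4) = (21.2500,-5.0000)
o1: d²=5 ≤ ρ²=60; F_rep = 24·(-1,-2)/5² = (-0.9600,-1.9200)
o2: d²=13 ≤ ρ²=60; F_rep = 24·(-3,-2)/13² = (-0.4260,-0.2840)
o3: d²=689 > ρ²=60 → inactive
o4: d²=100 > ρ²=60 → inactive
F = F_att + ΣF_rep = (19.8640,-7.2040)
p' = p + 1/20·F = (-8.0068,5.6398)

Fx=19.8640 Fy=-7.2040 x'=-8.0068 y'=5.6398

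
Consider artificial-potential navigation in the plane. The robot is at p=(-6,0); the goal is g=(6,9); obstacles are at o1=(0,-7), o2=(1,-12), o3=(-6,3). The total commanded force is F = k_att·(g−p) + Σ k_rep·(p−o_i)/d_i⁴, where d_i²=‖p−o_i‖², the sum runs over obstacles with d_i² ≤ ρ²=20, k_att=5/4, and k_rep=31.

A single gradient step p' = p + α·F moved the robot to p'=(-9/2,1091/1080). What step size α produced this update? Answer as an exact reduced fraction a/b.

α = 1/10

F_att = 5/4·(g−p) = 5/4·(12,9) = (15.0000,11.2500)
o1: d²=85 > ρ²=20 → inactive
o2: d²=193 > ρ²=20 → inactive
o3: d²=9 ≤ ρ²=20; F_rep = 31·(0,-3)/9² = (0.0000,-1.1481)
F = F_att + ΣF_rep = (15.0000,10.1019)
Δp = p'−p = (1.5000,1.0102); α = Δx/Fx = (3/2) / (15) = 1/10
check: Δy/Fy = (1091/1080) / (1091/108) = 1/10 ✓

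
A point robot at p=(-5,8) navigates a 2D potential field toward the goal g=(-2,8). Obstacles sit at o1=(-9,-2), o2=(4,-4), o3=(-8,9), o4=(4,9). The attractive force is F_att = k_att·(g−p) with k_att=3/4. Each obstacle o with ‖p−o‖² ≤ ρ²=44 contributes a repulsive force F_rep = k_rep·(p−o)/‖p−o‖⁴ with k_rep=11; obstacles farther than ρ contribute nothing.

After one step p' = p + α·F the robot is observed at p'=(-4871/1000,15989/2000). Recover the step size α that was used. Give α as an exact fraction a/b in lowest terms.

α = 1/20

F_att = 3/4·(g−p) = 3/4·(3,0) = (2.2500,0.0000)
o1: d²=116 > ρ²=44 → inactive
o2: d²=225 > ρ²=44 → inactive
o3: d²=10 ≤ ρ²=44; F_rep = 11·(3,-1)/10² = (0.3300,-0.1100)
o4: d²=82 > ρ²=44 → inactive
F = F_att + ΣF_rep = (2.5800,-0.1100)
Δp = p'−p = (0.1290,-0.0055); α = Δx/Fx = (129/1000) / (129/50) = 1/20
check: Δy/Fy = (-11/2000) / (-11/100) = 1/20 ✓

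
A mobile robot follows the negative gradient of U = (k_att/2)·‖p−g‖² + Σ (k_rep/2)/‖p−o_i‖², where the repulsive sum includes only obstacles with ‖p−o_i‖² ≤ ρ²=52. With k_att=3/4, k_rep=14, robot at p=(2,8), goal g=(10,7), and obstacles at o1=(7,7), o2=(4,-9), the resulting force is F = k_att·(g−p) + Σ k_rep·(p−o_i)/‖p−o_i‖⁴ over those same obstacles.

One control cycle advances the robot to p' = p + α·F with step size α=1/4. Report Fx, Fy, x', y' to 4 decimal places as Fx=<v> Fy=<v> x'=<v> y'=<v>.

F_att = 3/4·(g−p) = 3/4·(8,-1) = (6.0000,-0.7500)
o1: d²=26 ≤ ρ²=52; F_rep = 14·(-5,1)/26² = (-0.1036,0.0207)
o2: d²=293 > ρ²=52 → inactive
F = F_att + ΣF_rep = (5.8964,-0.7293)
p' = p + 1/4·F = (3.4741,7.8177)

Fx=5.8964 Fy=-0.7293 x'=3.4741 y'=7.8177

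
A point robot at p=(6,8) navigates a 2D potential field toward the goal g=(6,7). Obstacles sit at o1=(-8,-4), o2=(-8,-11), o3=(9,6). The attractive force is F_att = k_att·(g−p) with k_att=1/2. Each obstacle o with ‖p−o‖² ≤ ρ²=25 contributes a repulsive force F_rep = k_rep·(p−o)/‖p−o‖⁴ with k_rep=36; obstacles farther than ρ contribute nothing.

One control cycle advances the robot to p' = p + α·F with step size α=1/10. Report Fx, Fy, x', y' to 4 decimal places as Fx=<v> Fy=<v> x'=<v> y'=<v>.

Fx=-0.6391 Fy=-0.0740 x'=5.9361 y'=7.9926

F_att = 1/2·(g−p) = 1/2·(0,-1) = (0.0000,-0.5000)
o1: d²=340 > ρ²=25 → inactive
o2: d²=557 > ρ²=25 → inactive
o3: d²=13 ≤ ρ²=25; F_rep = 36·(-3,2)/13² = (-0.6391,0.4260)
F = F_att + ΣF_rep = (-0.6391,-0.0740)
p' = p + 1/10·F = (5.9361,7.9926)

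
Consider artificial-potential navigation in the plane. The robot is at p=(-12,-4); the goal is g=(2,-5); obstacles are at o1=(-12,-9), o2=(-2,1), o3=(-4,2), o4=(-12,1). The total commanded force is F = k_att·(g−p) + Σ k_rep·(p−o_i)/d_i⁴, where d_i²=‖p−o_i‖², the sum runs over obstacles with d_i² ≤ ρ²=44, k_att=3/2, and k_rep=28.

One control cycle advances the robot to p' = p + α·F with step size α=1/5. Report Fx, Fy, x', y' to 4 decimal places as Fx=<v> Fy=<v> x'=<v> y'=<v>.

Fx=21.0000 Fy=-1.5000 x'=-7.8000 y'=-4.3000

F_att = 3/2·(g−p) = 3/2·(14,-1) = (21.0000,-1.5000)
o1: d²=25 ≤ ρ²=44; F_rep = 28·(0,5)/25² = (0.0000,0.2240)
o2: d²=125 > ρ²=44 → inactive
o3: d²=100 > ρ²=44 → inactive
o4: d²=25 ≤ ρ²=44; F_rep = 28·(0,-5)/25² = (0.0000,-0.2240)
F = F_att + ΣF_rep = (21.0000,-1.5000)
p' = p + 1/5·F = (-7.8000,-4.3000)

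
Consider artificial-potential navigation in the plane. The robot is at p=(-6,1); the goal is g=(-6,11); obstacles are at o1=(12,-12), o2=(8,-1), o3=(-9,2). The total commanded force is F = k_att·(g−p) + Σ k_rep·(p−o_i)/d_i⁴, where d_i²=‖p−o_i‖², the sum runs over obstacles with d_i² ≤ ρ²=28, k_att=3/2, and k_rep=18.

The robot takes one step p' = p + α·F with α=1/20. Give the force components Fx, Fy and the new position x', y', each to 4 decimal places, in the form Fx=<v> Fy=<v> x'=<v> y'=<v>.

F_att = 3/2·(g−p) = 3/2·(0,10) = (0.0000,15.0000)
o1: d²=493 > ρ²=28 → inactive
o2: d²=200 > ρ²=28 → inactive
o3: d²=10 ≤ ρ²=28; F_rep = 18·(3,-1)/10² = (0.5400,-0.1800)
F = F_att + ΣF_rep = (0.5400,14.8200)
p' = p + 1/20·F = (-5.9730,1.7410)

Fx=0.5400 Fy=14.8200 x'=-5.9730 y'=1.7410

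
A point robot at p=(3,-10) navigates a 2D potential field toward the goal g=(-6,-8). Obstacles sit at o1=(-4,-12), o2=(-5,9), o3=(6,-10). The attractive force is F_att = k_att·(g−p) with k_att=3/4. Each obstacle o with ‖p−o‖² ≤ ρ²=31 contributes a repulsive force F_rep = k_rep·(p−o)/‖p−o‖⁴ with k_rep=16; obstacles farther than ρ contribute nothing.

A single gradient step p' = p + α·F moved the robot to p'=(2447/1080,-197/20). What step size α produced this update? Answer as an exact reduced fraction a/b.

F_att = 3/4·(g−p) = 3/4·(-9,2) = (-6.7500,1.5000)
o1: d²=53 > ρ²=31 → inactive
o2: d²=425 > ρ²=31 → inactive
o3: d²=9 ≤ ρ²=31; F_rep = 16·(-3,0)/9² = (-0.5926,0.0000)
F = F_att + ΣF_rep = (-7.3426,1.5000)
Δp = p'−p = (-0.7343,0.1500); α = Δx/Fx = (-793/1080) / (-793/108) = 1/10
check: Δy/Fy = (3/20) / (3/2) = 1/10 ✓

α = 1/10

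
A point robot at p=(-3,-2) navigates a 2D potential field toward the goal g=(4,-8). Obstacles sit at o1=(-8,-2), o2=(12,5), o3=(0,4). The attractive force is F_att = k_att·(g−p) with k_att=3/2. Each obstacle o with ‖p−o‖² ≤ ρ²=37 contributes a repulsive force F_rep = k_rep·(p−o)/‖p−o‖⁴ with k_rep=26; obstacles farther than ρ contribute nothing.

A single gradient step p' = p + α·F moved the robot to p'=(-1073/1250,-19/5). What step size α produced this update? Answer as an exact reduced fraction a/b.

α = 1/5

F_att = 3/2·(g−p) = 3/2·(7,-6) = (10.5000,-9.0000)
o1: d²=25 ≤ ρ²=37; F_rep = 26·(5,0)/25² = (0.2080,0.0000)
o2: d²=274 > ρ²=37 → inactive
o3: d²=45 > ρ²=37 → inactive
F = F_att + ΣF_rep = (10.7080,-9.0000)
Δp = p'−p = (2.1416,-1.8000); α = Δx/Fx = (2677/1250) / (2677/250) = 1/5
check: Δy/Fy = (-9/5) / (-9) = 1/5 ✓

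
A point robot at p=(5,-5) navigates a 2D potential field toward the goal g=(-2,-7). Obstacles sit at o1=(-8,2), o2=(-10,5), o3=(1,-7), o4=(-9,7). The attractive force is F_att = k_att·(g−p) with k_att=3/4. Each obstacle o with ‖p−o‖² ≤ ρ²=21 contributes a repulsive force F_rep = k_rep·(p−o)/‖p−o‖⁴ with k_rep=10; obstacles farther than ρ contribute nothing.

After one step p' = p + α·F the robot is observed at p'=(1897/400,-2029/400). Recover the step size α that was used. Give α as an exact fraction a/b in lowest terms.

F_att = 3/4·(g−p) = 3/4·(-7,-2) = (-5.2500,-1.5000)
o1: d²=218 > ρ²=21 → inactive
o2: d²=325 > ρ²=21 → inactive
o3: d²=20 ≤ ρ²=21; F_rep = 10·(4,2)/20² = (0.1000,0.0500)
o4: d²=340 > ρ²=21 → inactive
F = F_att + ΣF_rep = (-5.1500,-1.4500)
Δp = p'−p = (-0.2575,-0.0725); α = Δx/Fx = (-103/400) / (-103/20) = 1/20
check: Δy/Fy = (-29/400) / (-29/20) = 1/20 ✓

α = 1/20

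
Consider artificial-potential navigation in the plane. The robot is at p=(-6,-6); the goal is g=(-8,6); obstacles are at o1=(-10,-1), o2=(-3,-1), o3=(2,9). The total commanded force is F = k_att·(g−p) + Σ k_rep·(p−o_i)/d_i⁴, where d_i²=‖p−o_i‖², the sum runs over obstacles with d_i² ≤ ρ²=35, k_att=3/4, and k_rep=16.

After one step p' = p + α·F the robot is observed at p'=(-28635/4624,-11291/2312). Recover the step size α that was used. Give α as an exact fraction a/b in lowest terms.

α = 1/8

F_att = 3/4·(g−p) = 3/4·(-2,12) = (-1.5000,9.0000)
o1: d²=41 > ρ²=35 → inactive
o2: d²=34 ≤ ρ²=35; F_rep = 16·(-3,-5)/34² = (-0.0415,-0.0692)
o3: d²=289 > ρ²=35 → inactive
F = F_att + ΣF_rep = (-1.5415,8.9308)
Δp = p'−p = (-0.1927,1.1163); α = Δx/Fx = (-891/4624) / (-891/578) = 1/8
check: Δy/Fy = (2581/2312) / (2581/289) = 1/8 ✓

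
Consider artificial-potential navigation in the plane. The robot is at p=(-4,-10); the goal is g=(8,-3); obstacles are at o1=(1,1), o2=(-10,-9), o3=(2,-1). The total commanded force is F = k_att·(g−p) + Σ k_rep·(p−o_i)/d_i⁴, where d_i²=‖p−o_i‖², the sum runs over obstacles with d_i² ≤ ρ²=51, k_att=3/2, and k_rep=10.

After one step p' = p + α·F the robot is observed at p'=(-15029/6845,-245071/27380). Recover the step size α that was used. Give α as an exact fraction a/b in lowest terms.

F_att = 3/2·(g−p) = 3/2·(12,7) = (18.0000,10.5000)
o1: d²=146 > ρ²=51 → inactive
o2: d²=37 ≤ ρ²=51; F_rep = 10·(6,-1)/37² = (0.0438,-0.0073)
o3: d²=117 > ρ²=51 → inactive
F = F_att + ΣF_rep = (18.0438,10.4927)
Δp = p'−p = (1.8044,1.0493); α = Δx/Fx = (12351/6845) / (24702/1369) = 1/10
check: Δy/Fy = (28729/27380) / (28729/2738) = 1/10 ✓

α = 1/10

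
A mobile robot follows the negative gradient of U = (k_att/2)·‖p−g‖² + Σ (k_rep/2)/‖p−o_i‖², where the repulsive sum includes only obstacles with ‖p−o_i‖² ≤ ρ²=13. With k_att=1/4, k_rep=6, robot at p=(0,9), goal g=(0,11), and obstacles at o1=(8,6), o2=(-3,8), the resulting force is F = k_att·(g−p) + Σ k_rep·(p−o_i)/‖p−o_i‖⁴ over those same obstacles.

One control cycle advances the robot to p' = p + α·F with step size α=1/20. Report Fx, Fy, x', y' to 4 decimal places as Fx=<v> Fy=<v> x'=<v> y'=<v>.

Fx=0.1800 Fy=0.5600 x'=0.0090 y'=9.0280

F_att = 1/4·(g−p) = 1/4·(0,2) = (0.0000,0.5000)
o1: d²=73 > ρ²=13 → inactive
o2: d²=10 ≤ ρ²=13; F_rep = 6·(3,1)/10² = (0.1800,0.0600)
F = F_att + ΣF_rep = (0.1800,0.5600)
p' = p + 1/20·F = (0.0090,9.0280)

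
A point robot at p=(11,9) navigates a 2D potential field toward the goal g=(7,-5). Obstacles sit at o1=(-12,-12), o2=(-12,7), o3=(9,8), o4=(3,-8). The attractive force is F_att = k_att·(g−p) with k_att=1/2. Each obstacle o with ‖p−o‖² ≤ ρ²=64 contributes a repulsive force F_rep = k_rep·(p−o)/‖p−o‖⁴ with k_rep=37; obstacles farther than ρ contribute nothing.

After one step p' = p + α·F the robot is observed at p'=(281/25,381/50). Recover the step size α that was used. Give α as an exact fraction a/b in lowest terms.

F_att = 1/2·(g−p) = 1/2·(-4,-14) = (-2.0000,-7.0000)
o1: d²=970 > ρ²=64 → inactive
o2: d²=533 > ρ²=64 → inactive
o3: d²=5 ≤ ρ²=64; F_rep = 37·(2,1)/5² = (2.9600,1.4800)
o4: d²=353 > ρ²=64 → inactive
F = F_att + ΣF_rep = (0.9600,-5.5200)
Δp = p'−p = (0.2400,-1.3800); α = Δx/Fx = (6/25) / (24/25) = 1/4
check: Δy/Fy = (-69/50) / (-138/25) = 1/4 ✓

α = 1/4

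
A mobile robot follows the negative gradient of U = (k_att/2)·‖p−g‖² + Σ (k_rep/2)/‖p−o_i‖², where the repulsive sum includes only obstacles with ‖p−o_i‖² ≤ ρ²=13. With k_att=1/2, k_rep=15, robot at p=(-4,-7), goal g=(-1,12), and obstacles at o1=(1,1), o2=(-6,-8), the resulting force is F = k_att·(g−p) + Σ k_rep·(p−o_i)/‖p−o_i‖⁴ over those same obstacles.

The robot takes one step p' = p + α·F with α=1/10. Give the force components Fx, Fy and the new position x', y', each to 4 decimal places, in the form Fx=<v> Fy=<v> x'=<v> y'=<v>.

Fx=2.7000 Fy=10.1000 x'=-3.7300 y'=-5.9900

F_att = 1/2·(g−p) = 1/2·(3,19) = (1.5000,9.5000)
o1: d²=89 > ρ²=13 → inactive
o2: d²=5 ≤ ρ²=13; F_rep = 15·(2,1)/5² = (1.2000,0.6000)
F = F_att + ΣF_rep = (2.7000,10.1000)
p' = p + 1/10·F = (-3.7300,-5.9900)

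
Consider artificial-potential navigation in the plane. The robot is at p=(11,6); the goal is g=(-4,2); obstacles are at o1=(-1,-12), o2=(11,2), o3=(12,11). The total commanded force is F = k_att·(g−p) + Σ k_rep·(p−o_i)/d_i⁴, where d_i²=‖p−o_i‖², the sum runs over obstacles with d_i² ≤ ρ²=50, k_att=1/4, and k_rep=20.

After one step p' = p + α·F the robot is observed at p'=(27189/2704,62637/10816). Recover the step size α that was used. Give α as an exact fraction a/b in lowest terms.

F_att = 1/4·(g−p) = 1/4·(-15,-4) = (-3.7500,-1.0000)
o1: d²=468 > ρ²=50 → inactive
o2: d²=16 ≤ ρ²=50; F_rep = 20·(0,4)/16² = (0.0000,0.3125)
o3: d²=26 ≤ ρ²=50; F_rep = 20·(-1,-5)/26² = (-0.0296,-0.1479)
F = F_att + ΣF_rep = (-3.7796,-0.8354)
Δp = p'−p = (-0.9449,-0.2089); α = Δx/Fx = (-2555/2704) / (-2555/676) = 1/4
check: Δy/Fy = (-2259/10816) / (-2259/2704) = 1/4 ✓

α = 1/4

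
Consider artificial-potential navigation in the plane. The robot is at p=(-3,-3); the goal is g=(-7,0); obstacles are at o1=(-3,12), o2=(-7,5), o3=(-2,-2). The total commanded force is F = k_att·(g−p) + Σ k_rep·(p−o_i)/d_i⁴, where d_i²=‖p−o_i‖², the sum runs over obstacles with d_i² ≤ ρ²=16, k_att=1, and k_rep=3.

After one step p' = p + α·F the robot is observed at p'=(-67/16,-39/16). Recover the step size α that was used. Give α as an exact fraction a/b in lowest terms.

α = 1/4

F_att = 1·(g−p) = 1·(-4,3) = (-4.0000,3.0000)
o1: d²=225 > ρ²=16 → inactive
o2: d²=80 > ρ²=16 → inactive
o3: d²=2 ≤ ρ²=16; F_rep = 3·(-1,-1)/2² = (-0.7500,-0.7500)
F = F_att + ΣF_rep = (-4.7500,2.2500)
Δp = p'−p = (-1.1875,0.5625); α = Δx/Fx = (-19/16) / (-19/4) = 1/4
check: Δy/Fy = (9/16) / (9/4) = 1/4 ✓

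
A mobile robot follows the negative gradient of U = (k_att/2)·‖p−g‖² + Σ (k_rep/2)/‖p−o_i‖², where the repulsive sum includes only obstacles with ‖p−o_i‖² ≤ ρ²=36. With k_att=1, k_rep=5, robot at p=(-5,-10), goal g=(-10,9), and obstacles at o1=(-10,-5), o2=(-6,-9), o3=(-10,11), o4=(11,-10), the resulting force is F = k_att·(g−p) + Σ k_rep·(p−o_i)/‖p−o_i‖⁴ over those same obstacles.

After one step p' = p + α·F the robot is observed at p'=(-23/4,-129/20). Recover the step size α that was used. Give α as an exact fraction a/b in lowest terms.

F_att = 1·(g−p) = 1·(-5,19) = (-5.0000,19.0000)
o1: d²=50 > ρ²=36 → inactive
o2: d²=2 ≤ ρ²=36; F_rep = 5·(1,-1)/2² = (1.2500,-1.2500)
o3: d²=466 > ρ²=36 → inactive
o4: d²=256 > ρ²=36 → inactive
F = F_att + ΣF_rep = (-3.7500,17.7500)
Δp = p'−p = (-0.7500,3.5500); α = Δx/Fx = (-3/4) / (-15/4) = 1/5
check: Δy/Fy = (71/20) / (71/4) = 1/5 ✓

α = 1/5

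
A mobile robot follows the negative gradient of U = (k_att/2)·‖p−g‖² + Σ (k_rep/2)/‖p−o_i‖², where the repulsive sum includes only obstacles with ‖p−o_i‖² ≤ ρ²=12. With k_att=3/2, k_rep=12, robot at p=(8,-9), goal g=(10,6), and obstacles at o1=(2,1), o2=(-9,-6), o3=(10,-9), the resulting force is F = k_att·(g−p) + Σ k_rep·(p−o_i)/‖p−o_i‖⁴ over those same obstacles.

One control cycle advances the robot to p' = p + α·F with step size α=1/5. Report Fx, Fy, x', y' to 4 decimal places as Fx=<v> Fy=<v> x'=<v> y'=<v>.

Fx=1.5000 Fy=22.5000 x'=8.3000 y'=-4.5000

F_att = 3/2·(g−p) = 3/2·(2,15) = (3.0000,22.5000)
o1: d²=136 > ρ²=12 → inactive
o2: d²=298 > ρ²=12 → inactive
o3: d²=4 ≤ ρ²=12; F_rep = 12·(-2,0)/4² = (-1.5000,0.0000)
F = F_att + ΣF_rep = (1.5000,22.5000)
p' = p + 1/5·F = (8.3000,-4.5000)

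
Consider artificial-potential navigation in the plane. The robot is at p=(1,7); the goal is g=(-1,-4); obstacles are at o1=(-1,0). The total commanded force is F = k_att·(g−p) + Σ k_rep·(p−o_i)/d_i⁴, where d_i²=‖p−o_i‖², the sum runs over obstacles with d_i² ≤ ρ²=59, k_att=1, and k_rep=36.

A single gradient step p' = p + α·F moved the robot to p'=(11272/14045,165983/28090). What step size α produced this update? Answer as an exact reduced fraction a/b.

F_att = 1·(g−p) = 1·(-2,-11) = (-2.0000,-11.0000)
o1: d²=53 ≤ ρ²=59; F_rep = 36·(2,7)/53² = (0.0256,0.0897)
F = F_att + ΣF_rep = (-1.9744,-10.9103)
Δp = p'−p = (-0.1974,-1.0910); α = Δx/Fx = (-2773/14045) / (-5546/2809) = 1/10
check: Δy/Fy = (-30647/28090) / (-30647/2809) = 1/10 ✓

α = 1/10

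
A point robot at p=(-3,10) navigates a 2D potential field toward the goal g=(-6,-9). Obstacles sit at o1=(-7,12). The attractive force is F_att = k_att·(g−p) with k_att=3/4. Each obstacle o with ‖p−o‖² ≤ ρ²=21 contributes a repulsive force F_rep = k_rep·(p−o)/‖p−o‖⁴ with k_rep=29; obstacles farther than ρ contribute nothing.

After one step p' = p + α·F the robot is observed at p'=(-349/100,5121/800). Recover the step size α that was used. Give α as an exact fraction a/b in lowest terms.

F_att = 3/4·(g−p) = 3/4·(-3,-19) = (-2.2500,-14.2500)
o1: d²=20 ≤ ρ²=21; F_rep = 29·(4,-2)/20² = (0.2900,-0.1450)
F = F_att + ΣF_rep = (-1.9600,-14.3950)
Δp = p'−p = (-0.4900,-3.5987); α = Δx/Fx = (-49/100) / (-49/25) = 1/4
check: Δy/Fy = (-2879/800) / (-2879/200) = 1/4 ✓

α = 1/4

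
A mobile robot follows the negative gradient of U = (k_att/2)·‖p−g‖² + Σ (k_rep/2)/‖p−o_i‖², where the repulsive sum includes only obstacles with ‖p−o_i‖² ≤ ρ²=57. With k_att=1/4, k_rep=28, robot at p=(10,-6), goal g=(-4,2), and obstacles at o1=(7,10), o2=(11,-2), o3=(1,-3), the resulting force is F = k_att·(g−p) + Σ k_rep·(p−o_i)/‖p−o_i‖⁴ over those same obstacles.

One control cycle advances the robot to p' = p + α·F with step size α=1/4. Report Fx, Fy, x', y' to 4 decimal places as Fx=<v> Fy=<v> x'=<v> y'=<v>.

Fx=-3.5969 Fy=1.6125 x'=9.1008 y'=-5.5969

F_att = 1/4·(g−p) = 1/4·(-14,8) = (-3.5000,2.0000)
o1: d²=265 > ρ²=57 → inactive
o2: d²=17 ≤ ρ²=57; F_rep = 28·(-1,-4)/17² = (-0.0969,-0.3875)
o3: d²=90 > ρ²=57 → inactive
F = F_att + ΣF_rep = (-3.5969,1.6125)
p' = p + 1/4·F = (9.1008,-5.5969)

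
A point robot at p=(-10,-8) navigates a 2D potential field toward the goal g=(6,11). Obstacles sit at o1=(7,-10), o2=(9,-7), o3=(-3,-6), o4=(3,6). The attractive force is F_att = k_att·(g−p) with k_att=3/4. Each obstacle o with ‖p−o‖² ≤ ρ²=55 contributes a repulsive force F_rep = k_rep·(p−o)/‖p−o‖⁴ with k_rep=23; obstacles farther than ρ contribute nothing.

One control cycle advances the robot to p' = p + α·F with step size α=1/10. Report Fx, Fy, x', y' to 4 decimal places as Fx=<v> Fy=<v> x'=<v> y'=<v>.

F_att = 3/4·(g−p) = 3/4·(16,19) = (12.0000,14.2500)
o1: d²=293 > ρ²=55 → inactive
o2: d²=362 > ρ²=55 → inactive
o3: d²=53 ≤ ρ²=55; F_rep = 23·(-7,-2)/53² = (-0.0573,-0.0164)
o4: d²=365 > ρ²=55 → inactive
F = F_att + ΣF_rep = (11.9427,14.2336)
p' = p + 1/10·F = (-8.8057,-6.5766)

Fx=11.9427 Fy=14.2336 x'=-8.8057 y'=-6.5766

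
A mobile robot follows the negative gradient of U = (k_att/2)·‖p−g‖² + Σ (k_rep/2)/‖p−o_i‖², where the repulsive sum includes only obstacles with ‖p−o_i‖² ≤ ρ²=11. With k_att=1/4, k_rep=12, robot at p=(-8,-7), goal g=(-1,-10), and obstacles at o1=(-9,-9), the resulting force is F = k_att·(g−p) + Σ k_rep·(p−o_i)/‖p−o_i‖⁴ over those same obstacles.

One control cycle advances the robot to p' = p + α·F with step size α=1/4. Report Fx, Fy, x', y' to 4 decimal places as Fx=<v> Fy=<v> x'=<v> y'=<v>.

Fx=2.2300 Fy=0.2100 x'=-7.4425 y'=-6.9475

F_att = 1/4·(g−p) = 1/4·(7,-3) = (1.7500,-0.7500)
o1: d²=5 ≤ ρ²=11; F_rep = 12·(1,2)/5² = (0.4800,0.9600)
F = F_att + ΣF_rep = (2.2300,0.2100)
p' = p + 1/4·F = (-7.4425,-6.9475)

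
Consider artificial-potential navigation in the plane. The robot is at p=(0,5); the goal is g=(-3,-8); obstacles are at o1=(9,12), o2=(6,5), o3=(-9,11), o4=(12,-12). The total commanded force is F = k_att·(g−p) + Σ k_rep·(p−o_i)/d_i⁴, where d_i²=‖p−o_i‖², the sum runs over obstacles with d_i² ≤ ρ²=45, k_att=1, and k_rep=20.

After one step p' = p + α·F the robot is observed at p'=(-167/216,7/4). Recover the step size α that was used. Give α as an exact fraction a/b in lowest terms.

α = 1/4

F_att = 1·(g−p) = 1·(-3,-13) = (-3.0000,-13.0000)
o1: d²=130 > ρ²=45 → inactive
o2: d²=36 ≤ ρ²=45; F_rep = 20·(-6,0)/36² = (-0.0926,0.0000)
o3: d²=117 > ρ²=45 → inactive
o4: d²=433 > ρ²=45 → inactive
F = F_att + ΣF_rep = (-3.0926,-13.0000)
Δp = p'−p = (-0.7731,-3.2500); α = Δx/Fx = (-167/216) / (-167/54) = 1/4
check: Δy/Fy = (-13/4) / (-13) = 1/4 ✓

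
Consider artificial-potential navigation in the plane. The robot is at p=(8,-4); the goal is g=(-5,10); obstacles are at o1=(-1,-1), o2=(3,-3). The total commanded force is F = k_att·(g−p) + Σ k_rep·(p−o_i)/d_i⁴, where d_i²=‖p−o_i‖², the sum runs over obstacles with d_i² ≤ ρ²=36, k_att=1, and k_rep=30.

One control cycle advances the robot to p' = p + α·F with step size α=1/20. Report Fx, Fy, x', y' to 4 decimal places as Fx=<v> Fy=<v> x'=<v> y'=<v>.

Fx=-12.7781 Fy=13.9556 x'=7.3611 y'=-3.3022

F_att = 1·(g−p) = 1·(-13,14) = (-13.0000,14.0000)
o1: d²=90 > ρ²=36 → inactive
o2: d²=26 ≤ ρ²=36; F_rep = 30·(5,-1)/26² = (0.2219,-0.0444)
F = F_att + ΣF_rep = (-12.7781,13.9556)
p' = p + 1/20·F = (7.3611,-3.3022)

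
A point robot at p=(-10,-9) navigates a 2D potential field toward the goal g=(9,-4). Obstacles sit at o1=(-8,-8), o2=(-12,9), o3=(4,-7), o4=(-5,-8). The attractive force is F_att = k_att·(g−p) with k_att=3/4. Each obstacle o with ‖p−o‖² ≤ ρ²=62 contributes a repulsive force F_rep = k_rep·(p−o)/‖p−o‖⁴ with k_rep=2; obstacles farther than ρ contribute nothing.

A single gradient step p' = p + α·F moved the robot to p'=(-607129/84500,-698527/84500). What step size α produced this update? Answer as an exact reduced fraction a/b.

F_att = 3/4·(g−p) = 3/4·(19,5) = (14.2500,3.7500)
o1: d²=5 ≤ ρ²=62; F_rep = 2·(-2,-1)/5² = (-0.1600,-0.0800)
o2: d²=328 > ρ²=62 → inactive
o3: d²=200 > ρ²=62 → inactive
o4: d²=26 ≤ ρ²=62; F_rep = 2·(-5,-1)/26² = (-0.0148,-0.0030)
F = F_att + ΣF_rep = (14.0752,3.6670)
Δp = p'−p = (2.8150,0.7334); α = Δx/Fx = (237871/84500) / (237871/16900) = 1/5
check: Δy/Fy = (61973/84500) / (61973/16900) = 1/5 ✓

α = 1/5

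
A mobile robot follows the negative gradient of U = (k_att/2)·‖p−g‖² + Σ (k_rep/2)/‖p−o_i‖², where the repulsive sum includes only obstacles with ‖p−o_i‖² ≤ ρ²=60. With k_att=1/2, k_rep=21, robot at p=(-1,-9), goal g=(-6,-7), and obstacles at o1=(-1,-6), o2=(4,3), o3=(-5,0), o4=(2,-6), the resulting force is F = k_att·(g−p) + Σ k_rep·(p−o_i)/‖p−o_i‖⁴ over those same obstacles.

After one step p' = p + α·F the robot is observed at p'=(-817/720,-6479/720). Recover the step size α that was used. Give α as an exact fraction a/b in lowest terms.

α = 1/20

F_att = 1/2·(g−p) = 1/2·(-5,2) = (-2.5000,1.0000)
o1: d²=9 ≤ ρ²=60; F_rep = 21·(0,-3)/9² = (0.0000,-0.7778)
o2: d²=169 > ρ²=60 → inactive
o3: d²=97 > ρ²=60 → inactive
o4: d²=18 ≤ ρ²=60; F_rep = 21·(-3,-3)/18² = (-0.1944,-0.1944)
F = F_att + ΣF_rep = (-2.6944,0.0278)
Δp = p'−p = (-0.1347,0.0014); α = Δx/Fx = (-97/720) / (-97/36) = 1/20
check: Δy/Fy = (1/720) / (1/36) = 1/20 ✓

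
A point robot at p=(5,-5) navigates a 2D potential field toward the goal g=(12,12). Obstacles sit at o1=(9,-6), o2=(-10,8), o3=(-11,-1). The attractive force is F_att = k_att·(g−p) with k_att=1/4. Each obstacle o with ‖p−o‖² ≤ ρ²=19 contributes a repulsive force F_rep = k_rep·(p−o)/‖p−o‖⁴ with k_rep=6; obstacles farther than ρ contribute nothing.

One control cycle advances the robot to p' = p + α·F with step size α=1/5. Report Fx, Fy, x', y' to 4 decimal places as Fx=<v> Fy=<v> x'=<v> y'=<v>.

Fx=1.6670 Fy=4.2708 x'=5.3334 y'=-4.1458

F_att = 1/4·(g−p) = 1/4·(7,17) = (1.7500,4.2500)
o1: d²=17 ≤ ρ²=19; F_rep = 6·(-4,1)/17² = (-0.0830,0.0208)
o2: d²=394 > ρ²=19 → inactive
o3: d²=272 > ρ²=19 → inactive
F = F_att + ΣF_rep = (1.6670,4.2708)
p' = p + 1/5·F = (5.3334,-4.1458)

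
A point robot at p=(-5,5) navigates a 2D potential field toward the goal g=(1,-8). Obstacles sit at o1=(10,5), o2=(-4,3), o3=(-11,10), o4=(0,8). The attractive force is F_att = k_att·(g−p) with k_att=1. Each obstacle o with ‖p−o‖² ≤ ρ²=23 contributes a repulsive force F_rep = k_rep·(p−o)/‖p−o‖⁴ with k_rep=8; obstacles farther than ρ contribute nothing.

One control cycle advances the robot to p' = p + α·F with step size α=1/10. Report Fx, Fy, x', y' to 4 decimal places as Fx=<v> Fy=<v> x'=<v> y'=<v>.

Fx=5.6800 Fy=-12.3600 x'=-4.4320 y'=3.7640

F_att = 1·(g−p) = 1·(6,-13) = (6.0000,-13.0000)
o1: d²=225 > ρ²=23 → inactive
o2: d²=5 ≤ ρ²=23; F_rep = 8·(-1,2)/5² = (-0.3200,0.6400)
o3: d²=61 > ρ²=23 → inactive
o4: d²=34 > ρ²=23 → inactive
F = F_att + ΣF_rep = (5.6800,-12.3600)
p' = p + 1/10·F = (-4.4320,3.7640)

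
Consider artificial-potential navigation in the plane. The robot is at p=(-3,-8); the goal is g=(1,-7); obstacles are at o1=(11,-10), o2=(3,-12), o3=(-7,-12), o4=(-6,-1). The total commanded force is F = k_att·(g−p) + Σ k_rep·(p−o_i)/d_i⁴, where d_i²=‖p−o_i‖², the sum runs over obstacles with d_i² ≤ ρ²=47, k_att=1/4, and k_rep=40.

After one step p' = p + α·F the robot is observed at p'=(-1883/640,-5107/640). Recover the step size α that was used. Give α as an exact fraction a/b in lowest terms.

F_att = 1/4·(g−p) = 1/4·(4,1) = (1.0000,0.2500)
o1: d²=200 > ρ²=47 → inactive
o2: d²=52 > ρ²=47 → inactive
o3: d²=32 ≤ ρ²=47; F_rep = 40·(4,4)/32² = (0.1562,0.1562)
o4: d²=58 > ρ²=47 → inactive
F = F_att + ΣF_rep = (1.1562,0.4062)
Δp = p'−p = (0.0578,0.0203); α = Δx/Fx = (37/640) / (37/32) = 1/20
check: Δy/Fy = (13/640) / (13/32) = 1/20 ✓

α = 1/20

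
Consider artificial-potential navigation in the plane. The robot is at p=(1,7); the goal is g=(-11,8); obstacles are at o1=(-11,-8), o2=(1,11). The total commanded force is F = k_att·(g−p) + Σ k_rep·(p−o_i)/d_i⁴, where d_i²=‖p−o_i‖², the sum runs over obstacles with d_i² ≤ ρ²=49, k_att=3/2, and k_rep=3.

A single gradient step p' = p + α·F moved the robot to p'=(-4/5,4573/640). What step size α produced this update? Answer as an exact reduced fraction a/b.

F_att = 3/2·(g−p) = 3/2·(-12,1) = (-18.0000,1.5000)
o1: d²=369 > ρ²=49 → inactive
o2: d²=16 ≤ ρ²=49; F_rep = 3·(0,-4)/16² = (0.0000,-0.0469)
F = F_att + ΣF_rep = (-18.0000,1.4531)
Δp = p'−p = (-1.8000,0.1453); α = Δx/Fx = (-9/5) / (-18) = 1/10
check: Δy/Fy = (93/640) / (93/64) = 1/10 ✓

α = 1/10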